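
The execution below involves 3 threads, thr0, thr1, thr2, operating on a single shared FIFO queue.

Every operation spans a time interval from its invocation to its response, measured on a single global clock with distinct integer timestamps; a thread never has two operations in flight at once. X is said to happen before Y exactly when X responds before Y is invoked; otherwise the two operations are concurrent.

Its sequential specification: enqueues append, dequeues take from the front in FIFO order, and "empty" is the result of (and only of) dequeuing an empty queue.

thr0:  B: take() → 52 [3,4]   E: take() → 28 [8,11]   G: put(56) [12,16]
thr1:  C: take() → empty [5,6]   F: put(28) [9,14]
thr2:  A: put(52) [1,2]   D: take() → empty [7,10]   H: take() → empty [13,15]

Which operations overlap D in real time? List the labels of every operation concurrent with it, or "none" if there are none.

E, F

D spans [7,10]: anything still running between times 7 and 10 counts as concurrent
A [1,2]: before
B [3,4]: before
C [5,6]: before
E [8,11]: concurrent
F [9,14]: concurrent
G [12,16]: after
H [13,15]: after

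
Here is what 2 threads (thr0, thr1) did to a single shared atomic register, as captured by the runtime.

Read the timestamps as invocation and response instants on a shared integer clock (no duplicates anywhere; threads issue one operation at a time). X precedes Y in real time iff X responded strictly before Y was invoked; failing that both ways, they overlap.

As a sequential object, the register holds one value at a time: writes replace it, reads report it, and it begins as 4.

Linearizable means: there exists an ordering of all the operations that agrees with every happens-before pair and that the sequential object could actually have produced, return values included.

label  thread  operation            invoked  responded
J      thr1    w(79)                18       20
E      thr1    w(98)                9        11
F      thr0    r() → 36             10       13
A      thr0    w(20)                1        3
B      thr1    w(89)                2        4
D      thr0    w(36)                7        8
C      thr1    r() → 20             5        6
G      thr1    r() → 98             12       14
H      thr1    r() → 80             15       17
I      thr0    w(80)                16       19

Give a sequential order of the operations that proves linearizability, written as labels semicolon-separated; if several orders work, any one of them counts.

B; A; C; D; F; E; G; I; H; J

1. B w(89), leaving value 89
2. A w(20), leaving value 20
3. C r() → 20, leaving value 20
4. D w(36), leaving value 36
5. F r() → 36, leaving value 36
6. E w(98), leaving value 98
7. G r() → 98, leaving value 98
8. I w(80), leaving value 80
9. H r() → 80, leaving value 80
10. J w(79), leaving value 79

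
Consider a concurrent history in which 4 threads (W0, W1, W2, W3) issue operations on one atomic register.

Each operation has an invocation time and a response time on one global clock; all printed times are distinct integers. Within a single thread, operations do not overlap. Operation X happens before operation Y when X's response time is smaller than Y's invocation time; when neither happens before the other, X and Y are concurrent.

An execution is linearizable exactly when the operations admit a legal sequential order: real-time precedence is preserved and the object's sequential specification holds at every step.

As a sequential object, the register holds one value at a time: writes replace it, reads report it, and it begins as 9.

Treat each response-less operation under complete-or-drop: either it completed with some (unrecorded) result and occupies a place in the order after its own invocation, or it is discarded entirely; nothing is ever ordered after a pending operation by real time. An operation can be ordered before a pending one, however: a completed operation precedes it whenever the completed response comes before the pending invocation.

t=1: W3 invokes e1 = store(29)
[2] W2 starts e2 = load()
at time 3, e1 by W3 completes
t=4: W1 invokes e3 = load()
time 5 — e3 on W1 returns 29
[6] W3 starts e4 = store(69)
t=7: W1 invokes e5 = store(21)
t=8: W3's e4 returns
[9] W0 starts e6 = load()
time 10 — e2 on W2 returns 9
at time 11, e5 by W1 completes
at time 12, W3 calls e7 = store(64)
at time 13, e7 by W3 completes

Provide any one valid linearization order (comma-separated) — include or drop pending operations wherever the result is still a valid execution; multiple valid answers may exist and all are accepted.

e2, e1, e3, e4, e5, e6, e7

1. e2 load() → 9, leaving value 9
2. e1 store(29), leaving value 29
3. e3 load() → 29, leaving value 29
4. e4 store(69), leaving value 69
5. e5 store(21), leaving value 21
6. e6 load() (pending, included), leaving value 21
7. e7 store(64), leaving value 64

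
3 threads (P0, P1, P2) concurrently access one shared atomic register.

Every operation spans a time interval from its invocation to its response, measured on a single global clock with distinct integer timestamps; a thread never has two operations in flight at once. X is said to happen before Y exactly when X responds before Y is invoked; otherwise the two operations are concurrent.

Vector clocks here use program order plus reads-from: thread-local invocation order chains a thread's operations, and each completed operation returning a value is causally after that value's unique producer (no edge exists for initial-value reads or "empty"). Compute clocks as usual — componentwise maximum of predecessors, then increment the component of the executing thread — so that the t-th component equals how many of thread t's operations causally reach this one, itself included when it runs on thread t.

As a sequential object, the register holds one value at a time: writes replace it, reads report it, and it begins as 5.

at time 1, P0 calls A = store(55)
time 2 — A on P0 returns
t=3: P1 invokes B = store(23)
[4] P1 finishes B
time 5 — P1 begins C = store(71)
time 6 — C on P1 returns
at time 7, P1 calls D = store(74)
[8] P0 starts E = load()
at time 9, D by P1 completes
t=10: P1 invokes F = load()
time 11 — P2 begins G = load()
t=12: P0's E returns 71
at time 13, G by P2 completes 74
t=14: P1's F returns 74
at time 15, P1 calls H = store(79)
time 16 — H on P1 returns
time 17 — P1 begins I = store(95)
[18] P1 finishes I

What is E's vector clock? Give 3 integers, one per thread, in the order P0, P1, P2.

(2, 2, 0)

no predecessors for B (invoked 3): P1 increments from zero → (0, 1, 0)
no predecessors for A (invoked 1): P0 increments from zero → (1, 0, 0)
invoked at 5, C merges VC(B)=(0, 1, 0) and bumps P1's slot → (0, 2, 0)
invoked at 7, D merges VC(C)=(0, 2, 0) and bumps P1's slot → (0, 3, 0)
invoked at 11, G merges VC(D)=(0, 3, 0) and bumps P2's slot → (0, 3, 1)
invoked at 10, F merges VC(D)=(0, 3, 0) and bumps P1's slot → (0, 4, 0)
invoked at 8, E merges VC(A)=(1, 0, 0), VC(C)=(0, 2, 0) and bumps P0's slot → (2, 2, 0)
invoked at 15, H merges VC(F)=(0, 4, 0) and bumps P1's slot → (0, 5, 0)
invoked at 17, I merges VC(H)=(0, 5, 0) and bumps P1's slot → (0, 6, 0)
target: VC(E) = (2, 2, 0)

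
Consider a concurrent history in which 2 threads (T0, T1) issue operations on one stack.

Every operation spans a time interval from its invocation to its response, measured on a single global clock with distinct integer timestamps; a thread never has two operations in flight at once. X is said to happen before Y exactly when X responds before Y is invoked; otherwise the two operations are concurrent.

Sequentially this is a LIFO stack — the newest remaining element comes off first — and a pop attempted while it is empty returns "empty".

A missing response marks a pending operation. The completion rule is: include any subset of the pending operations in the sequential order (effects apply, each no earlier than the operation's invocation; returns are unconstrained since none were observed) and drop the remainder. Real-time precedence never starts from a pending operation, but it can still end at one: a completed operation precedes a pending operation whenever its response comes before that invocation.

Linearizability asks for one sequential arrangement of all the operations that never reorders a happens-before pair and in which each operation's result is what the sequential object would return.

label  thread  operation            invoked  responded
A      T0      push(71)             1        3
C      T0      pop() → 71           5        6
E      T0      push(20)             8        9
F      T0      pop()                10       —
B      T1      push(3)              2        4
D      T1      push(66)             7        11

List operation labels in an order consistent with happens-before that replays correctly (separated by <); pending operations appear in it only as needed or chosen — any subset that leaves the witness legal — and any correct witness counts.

B < A < C < D < E

step 1: B push(3) — stack <3>
step 2: A push(71) — stack <3,71>
step 3: C pop() → 71 — stack <3>
step 4: D push(66) — stack <3,66>
step 5: E push(20) — stack <3,66,20>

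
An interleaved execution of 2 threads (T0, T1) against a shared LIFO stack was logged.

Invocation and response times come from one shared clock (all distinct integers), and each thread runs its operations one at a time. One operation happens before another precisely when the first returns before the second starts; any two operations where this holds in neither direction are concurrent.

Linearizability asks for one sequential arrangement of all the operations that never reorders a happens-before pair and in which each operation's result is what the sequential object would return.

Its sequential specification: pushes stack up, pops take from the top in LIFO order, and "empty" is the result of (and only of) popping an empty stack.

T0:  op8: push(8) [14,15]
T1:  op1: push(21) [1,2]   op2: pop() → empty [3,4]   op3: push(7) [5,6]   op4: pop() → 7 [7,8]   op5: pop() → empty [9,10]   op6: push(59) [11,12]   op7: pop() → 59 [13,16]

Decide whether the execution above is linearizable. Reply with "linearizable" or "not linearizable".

prefix check: 1..3 passes, 1..4 fails once op2's time-4 response joins
a single order respects real time; the 2 completed LIFO stack operations fail replay along it
e.g. op1, op2: illegal at step 2, since op2 pop() → empty cannot apply there

not linearizable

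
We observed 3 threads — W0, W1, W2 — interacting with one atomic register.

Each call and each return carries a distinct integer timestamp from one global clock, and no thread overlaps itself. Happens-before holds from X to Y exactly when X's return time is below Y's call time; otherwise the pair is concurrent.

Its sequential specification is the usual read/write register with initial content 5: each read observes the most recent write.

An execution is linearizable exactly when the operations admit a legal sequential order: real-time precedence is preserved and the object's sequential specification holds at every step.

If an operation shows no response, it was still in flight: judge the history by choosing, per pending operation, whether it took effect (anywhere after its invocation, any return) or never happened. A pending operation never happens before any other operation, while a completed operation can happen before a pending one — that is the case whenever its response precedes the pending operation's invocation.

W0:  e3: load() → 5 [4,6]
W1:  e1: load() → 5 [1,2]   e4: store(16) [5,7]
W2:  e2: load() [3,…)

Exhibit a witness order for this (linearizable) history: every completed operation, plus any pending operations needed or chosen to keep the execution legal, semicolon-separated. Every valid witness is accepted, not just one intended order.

1. e1 load() → 5, leaving value 5
2. e2 load() (pending, included), leaving value 5
3. e3 load() → 5, leaving value 5
4. e4 store(16), leaving value 16

e1; e2; e3; e4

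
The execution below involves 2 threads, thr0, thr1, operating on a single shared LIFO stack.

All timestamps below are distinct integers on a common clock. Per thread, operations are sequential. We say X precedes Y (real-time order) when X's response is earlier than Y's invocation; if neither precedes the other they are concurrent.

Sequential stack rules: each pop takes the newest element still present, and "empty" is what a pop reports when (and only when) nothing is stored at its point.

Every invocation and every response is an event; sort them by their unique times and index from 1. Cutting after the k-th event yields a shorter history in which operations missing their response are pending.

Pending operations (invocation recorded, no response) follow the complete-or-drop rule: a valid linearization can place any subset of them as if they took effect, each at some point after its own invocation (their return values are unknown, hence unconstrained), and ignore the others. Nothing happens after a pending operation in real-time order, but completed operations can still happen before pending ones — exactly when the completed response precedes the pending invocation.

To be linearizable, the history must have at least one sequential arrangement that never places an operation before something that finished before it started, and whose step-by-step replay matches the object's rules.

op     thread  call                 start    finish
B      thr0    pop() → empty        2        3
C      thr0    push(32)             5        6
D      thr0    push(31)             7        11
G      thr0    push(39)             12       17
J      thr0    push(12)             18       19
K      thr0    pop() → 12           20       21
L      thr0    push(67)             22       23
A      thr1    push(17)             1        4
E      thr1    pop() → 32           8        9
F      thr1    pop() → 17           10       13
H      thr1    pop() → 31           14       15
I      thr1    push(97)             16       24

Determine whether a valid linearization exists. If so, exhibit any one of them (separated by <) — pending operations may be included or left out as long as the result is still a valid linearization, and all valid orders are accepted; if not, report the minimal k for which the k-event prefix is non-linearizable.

linearizable — witness: B < A < C < E < F < D < H < G < I < J < K < L

step 1: B pop() → empty — stack <>
step 2: A push(17) — stack <17>
step 3: C push(32) — stack <17,32>
step 4: E pop() → 32 — stack <17>
step 5: F pop() → 17 — stack <>
step 6: D push(31) — stack <31>
step 7: H pop() → 31 — stack <>
step 8: G push(39) — stack <39>
step 9: I push(97) — stack <39,97>
step 10: J push(12) — stack <39,97,12>
step 11: K pop() → 12 — stack <39,97>
step 12: L push(67) — stack <39,97,67>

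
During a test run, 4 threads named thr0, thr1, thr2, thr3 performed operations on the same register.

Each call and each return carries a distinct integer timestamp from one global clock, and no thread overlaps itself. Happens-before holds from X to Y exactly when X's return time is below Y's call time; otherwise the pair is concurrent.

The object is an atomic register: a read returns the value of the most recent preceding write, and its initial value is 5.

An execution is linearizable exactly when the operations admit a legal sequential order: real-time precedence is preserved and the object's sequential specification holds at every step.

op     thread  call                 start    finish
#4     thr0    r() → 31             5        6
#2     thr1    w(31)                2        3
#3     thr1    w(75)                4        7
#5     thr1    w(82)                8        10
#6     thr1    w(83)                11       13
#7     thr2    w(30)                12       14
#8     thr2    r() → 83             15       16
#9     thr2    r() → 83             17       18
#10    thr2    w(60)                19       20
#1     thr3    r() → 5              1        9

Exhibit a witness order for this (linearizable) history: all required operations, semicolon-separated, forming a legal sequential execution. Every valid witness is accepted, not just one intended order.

step 1: #1 r() → 5 — value 5
step 2: #2 w(31) — value 31
step 3: #4 r() → 31 — value 31
step 4: #3 w(75) — value 75
step 5: #5 w(82) — value 82
step 6: #7 w(30) — value 30
step 7: #6 w(83) — value 83
step 8: #8 r() → 83 — value 83
step 9: #9 r() → 83 — value 83
step 10: #10 w(60) — value 60

#1; #2; #4; #3; #5; #7; #6; #8; #9; #10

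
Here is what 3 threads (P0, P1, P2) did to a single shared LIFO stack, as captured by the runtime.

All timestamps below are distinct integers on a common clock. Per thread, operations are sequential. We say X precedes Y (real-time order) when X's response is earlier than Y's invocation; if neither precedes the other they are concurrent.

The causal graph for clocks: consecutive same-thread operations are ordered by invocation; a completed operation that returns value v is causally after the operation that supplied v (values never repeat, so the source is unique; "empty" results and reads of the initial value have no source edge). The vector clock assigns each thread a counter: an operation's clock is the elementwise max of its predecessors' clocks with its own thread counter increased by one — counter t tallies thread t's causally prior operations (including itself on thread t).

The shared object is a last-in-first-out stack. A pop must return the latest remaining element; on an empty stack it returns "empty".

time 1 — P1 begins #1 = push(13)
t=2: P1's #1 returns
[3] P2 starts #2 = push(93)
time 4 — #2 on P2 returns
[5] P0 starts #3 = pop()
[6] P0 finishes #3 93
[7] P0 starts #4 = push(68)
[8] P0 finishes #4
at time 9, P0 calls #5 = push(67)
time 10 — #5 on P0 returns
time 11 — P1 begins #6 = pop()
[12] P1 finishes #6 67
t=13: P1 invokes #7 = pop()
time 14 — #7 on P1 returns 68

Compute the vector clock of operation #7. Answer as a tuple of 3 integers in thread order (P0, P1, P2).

#2 (invocation 3): nothing precedes it; P2's component alone gives (0, 0, 1)
#1 (invocation 1): nothing precedes it; P1's component alone gives (0, 1, 0)
#3 (invocation 5): componentwise max over VC(#2)=(0, 0, 1), +1 at P0, giving (1, 0, 1)
#4 (invocation 7): componentwise max over VC(#3)=(1, 0, 1), +1 at P0, giving (2, 0, 1)
#5 (invocation 9): componentwise max over VC(#4)=(2, 0, 1), +1 at P0, giving (3, 0, 1)
#6 (invocation 11): componentwise max over VC(#1)=(0, 1, 0), VC(#5)=(3, 0, 1), +1 at P1, giving (3, 2, 1)
#7 (invocation 13): componentwise max over VC(#4)=(2, 0, 1), VC(#6)=(3, 2, 1), +1 at P1, giving (3, 3, 1)
target: VC(#7) = (3, 3, 1)

(3, 3, 1)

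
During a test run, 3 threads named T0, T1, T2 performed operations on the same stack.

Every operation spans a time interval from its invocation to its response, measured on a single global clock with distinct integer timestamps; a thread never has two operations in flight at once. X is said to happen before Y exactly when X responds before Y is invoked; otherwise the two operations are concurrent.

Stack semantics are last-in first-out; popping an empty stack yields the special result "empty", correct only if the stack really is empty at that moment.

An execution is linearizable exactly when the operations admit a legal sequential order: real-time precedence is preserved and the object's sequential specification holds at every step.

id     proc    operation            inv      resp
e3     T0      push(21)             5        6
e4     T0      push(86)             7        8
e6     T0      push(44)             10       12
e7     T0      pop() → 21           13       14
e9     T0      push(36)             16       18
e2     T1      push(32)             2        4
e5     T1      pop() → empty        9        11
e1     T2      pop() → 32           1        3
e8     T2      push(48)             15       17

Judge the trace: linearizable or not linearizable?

already the first 11 events (up to e5's response at time 11) admit no linearization; the first 10 still do
all 2 real-time-respecting orders fail — 5 completed stack operations, no legal replay
no escape via the 1 pending operation (e6): every completion choice fails
e.g. e1, e2, e3, e4, e5 (pending dropped): illegal at step 1, since e1 pop() → 32 cannot apply there
e.g. e2, e1, e3, e4, e5 (pending dropped): illegal at step 5, since e5 pop() → empty cannot apply there

not linearizable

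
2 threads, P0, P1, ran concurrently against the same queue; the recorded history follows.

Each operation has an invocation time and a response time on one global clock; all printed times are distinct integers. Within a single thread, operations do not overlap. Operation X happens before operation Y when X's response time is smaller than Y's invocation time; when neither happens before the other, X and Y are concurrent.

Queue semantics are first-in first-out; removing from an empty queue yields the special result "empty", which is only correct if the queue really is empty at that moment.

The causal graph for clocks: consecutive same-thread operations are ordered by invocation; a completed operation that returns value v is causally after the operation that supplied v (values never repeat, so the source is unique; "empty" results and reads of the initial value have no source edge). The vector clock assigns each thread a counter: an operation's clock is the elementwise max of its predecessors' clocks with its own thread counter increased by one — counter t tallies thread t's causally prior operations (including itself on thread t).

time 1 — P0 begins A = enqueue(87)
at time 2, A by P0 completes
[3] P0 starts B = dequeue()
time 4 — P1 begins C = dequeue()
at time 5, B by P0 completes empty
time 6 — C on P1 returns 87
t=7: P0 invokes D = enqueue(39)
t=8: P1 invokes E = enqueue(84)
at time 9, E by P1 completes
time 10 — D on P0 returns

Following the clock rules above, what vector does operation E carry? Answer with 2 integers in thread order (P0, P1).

A, invoked 1, has no incoming edges; only P0's bump applies → (1, 0)
C (invocation 4): componentwise max over VC(A)=(1, 0), +1 at P1, giving (1, 1)
B (invocation 3): componentwise max over VC(A)=(1, 0), +1 at P0, giving (2, 0)
E (invocation 8): componentwise max over VC(C)=(1, 1), +1 at P1, giving (1, 2)
D (invocation 7): componentwise max over VC(B)=(2, 0), +1 at P0, giving (3, 0)
target: VC(E) = (1, 2)

(1, 2)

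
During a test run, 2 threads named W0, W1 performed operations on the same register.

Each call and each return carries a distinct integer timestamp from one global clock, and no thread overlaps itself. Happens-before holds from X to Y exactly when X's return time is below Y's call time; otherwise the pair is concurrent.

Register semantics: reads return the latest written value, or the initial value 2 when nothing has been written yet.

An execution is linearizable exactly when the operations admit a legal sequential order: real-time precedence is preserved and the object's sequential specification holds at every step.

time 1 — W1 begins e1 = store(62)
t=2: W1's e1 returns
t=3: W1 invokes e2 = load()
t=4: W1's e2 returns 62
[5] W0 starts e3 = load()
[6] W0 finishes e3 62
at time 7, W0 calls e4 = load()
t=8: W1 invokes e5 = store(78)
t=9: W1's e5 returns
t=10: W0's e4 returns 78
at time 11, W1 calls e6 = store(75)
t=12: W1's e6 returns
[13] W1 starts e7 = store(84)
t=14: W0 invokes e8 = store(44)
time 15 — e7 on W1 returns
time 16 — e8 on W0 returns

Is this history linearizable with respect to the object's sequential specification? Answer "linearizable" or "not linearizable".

linearizable

a witness: e1, e2, e3, e5, e4, e6, e7, e8
step 1: e1 store(62) — value 62
step 2: e2 load() → 62 — value 62
step 3: e3 load() → 62 — value 62
step 4: e5 store(78) — value 78
step 5: e4 load() → 78 — value 78
step 6: e6 store(75) — value 75
step 7: e7 store(84) — value 84
step 8: e8 store(44) — value 44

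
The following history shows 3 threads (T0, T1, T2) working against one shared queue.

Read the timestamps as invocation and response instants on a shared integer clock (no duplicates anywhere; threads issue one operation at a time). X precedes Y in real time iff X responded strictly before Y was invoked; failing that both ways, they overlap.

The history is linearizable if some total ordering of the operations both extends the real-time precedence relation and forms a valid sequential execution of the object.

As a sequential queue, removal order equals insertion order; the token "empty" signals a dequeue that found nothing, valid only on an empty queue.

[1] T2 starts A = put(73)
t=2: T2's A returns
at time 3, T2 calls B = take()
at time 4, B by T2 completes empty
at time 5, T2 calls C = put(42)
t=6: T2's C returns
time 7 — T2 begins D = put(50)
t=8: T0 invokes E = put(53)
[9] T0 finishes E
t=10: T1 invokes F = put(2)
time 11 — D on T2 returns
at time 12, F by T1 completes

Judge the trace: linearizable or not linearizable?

not linearizable

already the first 4 events (up to B's response at time 4) admit no linearization; the first 3 still do
one real-time candidate order over the 2 completed operations — the queue replay rejects it
sample order A, B stalls at step 2 — B take() → empty has no legal effect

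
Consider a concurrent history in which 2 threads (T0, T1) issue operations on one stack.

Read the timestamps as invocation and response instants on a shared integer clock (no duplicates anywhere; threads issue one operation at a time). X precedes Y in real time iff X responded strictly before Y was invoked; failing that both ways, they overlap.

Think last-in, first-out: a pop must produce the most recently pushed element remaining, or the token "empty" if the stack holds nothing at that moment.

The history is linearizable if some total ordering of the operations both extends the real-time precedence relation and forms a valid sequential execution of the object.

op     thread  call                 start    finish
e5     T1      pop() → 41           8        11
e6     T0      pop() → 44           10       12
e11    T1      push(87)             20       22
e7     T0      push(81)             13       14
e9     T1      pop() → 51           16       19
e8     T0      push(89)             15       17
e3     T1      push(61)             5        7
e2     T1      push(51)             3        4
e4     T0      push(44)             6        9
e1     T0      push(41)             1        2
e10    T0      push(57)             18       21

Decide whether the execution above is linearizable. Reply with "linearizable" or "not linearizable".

the violation lands at event 11, e5's response at time 11: events 1..10 linearize, events 1..11 do not
5 completed operations, 3 real-time-consistent orders — every stack replay fails
completion choices over the 1 pending operation (e6) were checked; none helps
take e1, e2, e3, e4, e5 (pending dropped): step 5 already fails, because e5 pop() → 41 cannot occur there
take e1, e2, e3, e5, e4 (pending dropped): step 4 already fails, because e5 pop() → 41 cannot occur there

not linearizable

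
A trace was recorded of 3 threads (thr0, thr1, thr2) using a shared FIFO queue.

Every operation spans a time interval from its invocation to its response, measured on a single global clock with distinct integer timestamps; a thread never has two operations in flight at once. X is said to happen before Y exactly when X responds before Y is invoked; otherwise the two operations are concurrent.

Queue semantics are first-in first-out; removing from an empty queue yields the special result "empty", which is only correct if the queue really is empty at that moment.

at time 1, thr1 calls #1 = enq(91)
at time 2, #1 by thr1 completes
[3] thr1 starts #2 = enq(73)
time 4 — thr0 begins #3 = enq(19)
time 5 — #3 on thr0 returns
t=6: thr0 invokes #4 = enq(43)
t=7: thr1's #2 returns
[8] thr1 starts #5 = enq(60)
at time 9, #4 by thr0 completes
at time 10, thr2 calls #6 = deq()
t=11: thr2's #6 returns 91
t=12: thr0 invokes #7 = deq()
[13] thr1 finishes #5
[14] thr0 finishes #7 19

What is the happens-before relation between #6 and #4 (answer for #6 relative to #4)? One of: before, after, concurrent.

after

#6 spans [10,11], #4 spans [6,9]
resp(#4)=9 < inv(#6)=10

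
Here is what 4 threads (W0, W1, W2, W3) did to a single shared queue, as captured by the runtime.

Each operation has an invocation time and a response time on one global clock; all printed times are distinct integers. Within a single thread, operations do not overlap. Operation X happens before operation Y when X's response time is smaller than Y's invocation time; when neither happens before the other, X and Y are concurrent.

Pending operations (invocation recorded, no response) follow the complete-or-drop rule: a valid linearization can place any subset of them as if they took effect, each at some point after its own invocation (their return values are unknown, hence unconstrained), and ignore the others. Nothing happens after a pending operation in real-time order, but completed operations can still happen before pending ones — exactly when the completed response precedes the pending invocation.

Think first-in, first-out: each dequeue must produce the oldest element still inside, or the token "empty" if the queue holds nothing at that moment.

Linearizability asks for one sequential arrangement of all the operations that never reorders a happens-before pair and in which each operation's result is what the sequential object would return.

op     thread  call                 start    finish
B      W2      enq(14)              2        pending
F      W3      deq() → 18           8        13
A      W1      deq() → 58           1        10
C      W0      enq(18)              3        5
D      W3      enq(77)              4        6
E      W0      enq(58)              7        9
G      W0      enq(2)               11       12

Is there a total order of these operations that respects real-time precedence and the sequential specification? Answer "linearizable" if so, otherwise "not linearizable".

not linearizable

already the first 10 events (up to A's response at time 10) admit no linearization; the first 9 still do
every one of the 8 real-time-consistent orders over 4 completed queue ops fails the sequential spec
including or dropping the 2 pending operations (B, F) in any combination fails
one such order, A, C, D, E (pending dropped), breaks at step 1 where A deq() → 58 is illegal
one such order, A, D, C, E (pending dropped), breaks at step 1 where A deq() → 58 is illegal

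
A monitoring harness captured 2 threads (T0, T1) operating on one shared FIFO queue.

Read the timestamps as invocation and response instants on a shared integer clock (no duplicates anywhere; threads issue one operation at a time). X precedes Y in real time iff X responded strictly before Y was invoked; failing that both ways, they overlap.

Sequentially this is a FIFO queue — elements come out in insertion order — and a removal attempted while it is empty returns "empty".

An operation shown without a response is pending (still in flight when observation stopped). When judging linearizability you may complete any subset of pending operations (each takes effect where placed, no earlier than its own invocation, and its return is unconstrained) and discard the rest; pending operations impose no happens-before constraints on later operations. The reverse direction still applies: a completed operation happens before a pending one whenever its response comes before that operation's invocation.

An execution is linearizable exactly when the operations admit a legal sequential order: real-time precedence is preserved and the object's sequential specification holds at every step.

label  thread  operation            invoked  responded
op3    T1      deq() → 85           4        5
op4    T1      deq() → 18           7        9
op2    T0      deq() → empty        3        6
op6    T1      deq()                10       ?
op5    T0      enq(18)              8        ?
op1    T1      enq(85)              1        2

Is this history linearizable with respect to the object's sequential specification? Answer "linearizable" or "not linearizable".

witness order: op1, op3, op2, op5, op4
step 1: op1 enq(85) — queue <85>
step 2: op3 deq() → 85 — queue <>
step 3: op2 deq() → empty — queue <>
step 4: op5 enq(18) (pending, included) — queue <18>
step 5: op4 deq() → 18 — queue <>

linearizable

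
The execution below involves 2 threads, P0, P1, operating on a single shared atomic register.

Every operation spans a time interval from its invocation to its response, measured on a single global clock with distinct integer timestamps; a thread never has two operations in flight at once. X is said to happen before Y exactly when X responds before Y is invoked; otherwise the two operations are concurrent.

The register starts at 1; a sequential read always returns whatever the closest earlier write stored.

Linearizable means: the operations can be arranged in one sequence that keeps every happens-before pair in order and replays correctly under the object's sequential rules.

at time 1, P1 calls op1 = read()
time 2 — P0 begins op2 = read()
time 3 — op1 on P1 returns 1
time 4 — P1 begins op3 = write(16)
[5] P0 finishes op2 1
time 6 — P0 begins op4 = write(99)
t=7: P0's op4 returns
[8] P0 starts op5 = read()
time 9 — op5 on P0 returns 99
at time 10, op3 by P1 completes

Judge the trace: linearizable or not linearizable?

one valid linearization: op1, op2, op3, op4, op5
step 1: op1 read() → 1 — value 1
step 2: op2 read() → 1 — value 1
step 3: op3 write(16) — value 16
step 4: op4 write(99) — value 99
step 5: op5 read() → 99 — value 99

linearizable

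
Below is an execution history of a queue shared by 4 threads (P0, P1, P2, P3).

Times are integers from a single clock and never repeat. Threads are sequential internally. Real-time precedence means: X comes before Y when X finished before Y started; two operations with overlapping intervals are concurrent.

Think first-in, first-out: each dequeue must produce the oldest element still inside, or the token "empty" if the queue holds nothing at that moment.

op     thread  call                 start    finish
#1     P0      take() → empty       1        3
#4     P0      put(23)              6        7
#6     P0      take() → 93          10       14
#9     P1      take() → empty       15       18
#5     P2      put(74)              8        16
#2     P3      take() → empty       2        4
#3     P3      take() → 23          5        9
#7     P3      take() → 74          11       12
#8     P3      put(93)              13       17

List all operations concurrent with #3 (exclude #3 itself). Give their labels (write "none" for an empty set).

#3 runs from 5 to 9; window-overlapping ops are concurrent
#1 [1,3]: before
#2 [2,4]: before
#4 [6,7]: concurrent
#5 [8,16]: concurrent
#6 [10,14]: after
#7 [11,12]: after
#8 [13,17]: after
#9 [15,18]: after

#4, #5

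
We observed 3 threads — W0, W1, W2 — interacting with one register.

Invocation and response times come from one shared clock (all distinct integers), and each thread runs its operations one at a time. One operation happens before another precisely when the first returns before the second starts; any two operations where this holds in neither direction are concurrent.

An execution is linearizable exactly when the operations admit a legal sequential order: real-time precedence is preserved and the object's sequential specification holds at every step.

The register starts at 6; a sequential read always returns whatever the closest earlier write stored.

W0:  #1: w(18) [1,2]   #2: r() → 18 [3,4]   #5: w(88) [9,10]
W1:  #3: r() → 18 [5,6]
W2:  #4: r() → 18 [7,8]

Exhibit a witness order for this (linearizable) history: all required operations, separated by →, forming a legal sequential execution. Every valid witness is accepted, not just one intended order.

#1 → #2 → #3 → #4 → #5

1. #1 w(18), leaving value 18
2. #2 r() → 18, leaving value 18
3. #3 r() → 18, leaving value 18
4. #4 r() → 18, leaving value 18
5. #5 w(88), leaving value 88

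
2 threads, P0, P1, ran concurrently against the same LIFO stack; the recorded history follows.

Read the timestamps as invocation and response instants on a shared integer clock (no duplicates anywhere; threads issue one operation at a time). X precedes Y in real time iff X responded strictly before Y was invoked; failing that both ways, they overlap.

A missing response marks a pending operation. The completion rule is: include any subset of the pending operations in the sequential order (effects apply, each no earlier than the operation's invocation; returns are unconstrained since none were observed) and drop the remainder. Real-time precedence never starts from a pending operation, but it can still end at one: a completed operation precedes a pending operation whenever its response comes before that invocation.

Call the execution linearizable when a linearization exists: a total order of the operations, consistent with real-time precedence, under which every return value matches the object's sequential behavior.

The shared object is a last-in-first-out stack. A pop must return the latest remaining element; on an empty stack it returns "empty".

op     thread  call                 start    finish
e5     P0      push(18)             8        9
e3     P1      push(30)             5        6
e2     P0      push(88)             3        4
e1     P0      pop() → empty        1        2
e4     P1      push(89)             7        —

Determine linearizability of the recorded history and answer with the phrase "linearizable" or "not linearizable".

one valid linearization: e1, e2, e3, e4, e5
1. e1 pop() → empty, leaving stack <>
2. e2 push(88), leaving stack <88>
3. e3 push(30), leaving stack <88,30>
4. e4 push(89) (pending, included), leaving stack <88,30,89>
5. e5 push(18), leaving stack <88,30,89,18>

linearizable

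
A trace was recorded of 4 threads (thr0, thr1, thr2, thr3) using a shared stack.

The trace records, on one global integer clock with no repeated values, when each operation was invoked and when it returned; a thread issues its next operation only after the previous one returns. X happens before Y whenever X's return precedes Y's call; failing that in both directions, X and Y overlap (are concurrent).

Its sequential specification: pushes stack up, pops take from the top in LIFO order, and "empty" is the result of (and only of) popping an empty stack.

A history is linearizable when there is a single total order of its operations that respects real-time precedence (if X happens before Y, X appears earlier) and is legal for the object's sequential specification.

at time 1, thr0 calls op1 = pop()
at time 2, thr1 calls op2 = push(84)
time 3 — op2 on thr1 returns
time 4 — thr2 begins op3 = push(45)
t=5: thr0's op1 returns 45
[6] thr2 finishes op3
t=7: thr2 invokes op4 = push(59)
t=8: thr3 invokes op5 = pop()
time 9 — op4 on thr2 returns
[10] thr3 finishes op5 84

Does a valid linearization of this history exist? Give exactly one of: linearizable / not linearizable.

a witness: op2, op3, op1, op5, op4
after step 1 (op2 push(84)): stack <84>
after step 2 (op3 push(45)): stack <84,45>
after step 3 (op1 pop() → 45): stack <84>
after step 4 (op5 pop() → 84): stack <>
after step 5 (op4 push(59)): stack <59>

linearizable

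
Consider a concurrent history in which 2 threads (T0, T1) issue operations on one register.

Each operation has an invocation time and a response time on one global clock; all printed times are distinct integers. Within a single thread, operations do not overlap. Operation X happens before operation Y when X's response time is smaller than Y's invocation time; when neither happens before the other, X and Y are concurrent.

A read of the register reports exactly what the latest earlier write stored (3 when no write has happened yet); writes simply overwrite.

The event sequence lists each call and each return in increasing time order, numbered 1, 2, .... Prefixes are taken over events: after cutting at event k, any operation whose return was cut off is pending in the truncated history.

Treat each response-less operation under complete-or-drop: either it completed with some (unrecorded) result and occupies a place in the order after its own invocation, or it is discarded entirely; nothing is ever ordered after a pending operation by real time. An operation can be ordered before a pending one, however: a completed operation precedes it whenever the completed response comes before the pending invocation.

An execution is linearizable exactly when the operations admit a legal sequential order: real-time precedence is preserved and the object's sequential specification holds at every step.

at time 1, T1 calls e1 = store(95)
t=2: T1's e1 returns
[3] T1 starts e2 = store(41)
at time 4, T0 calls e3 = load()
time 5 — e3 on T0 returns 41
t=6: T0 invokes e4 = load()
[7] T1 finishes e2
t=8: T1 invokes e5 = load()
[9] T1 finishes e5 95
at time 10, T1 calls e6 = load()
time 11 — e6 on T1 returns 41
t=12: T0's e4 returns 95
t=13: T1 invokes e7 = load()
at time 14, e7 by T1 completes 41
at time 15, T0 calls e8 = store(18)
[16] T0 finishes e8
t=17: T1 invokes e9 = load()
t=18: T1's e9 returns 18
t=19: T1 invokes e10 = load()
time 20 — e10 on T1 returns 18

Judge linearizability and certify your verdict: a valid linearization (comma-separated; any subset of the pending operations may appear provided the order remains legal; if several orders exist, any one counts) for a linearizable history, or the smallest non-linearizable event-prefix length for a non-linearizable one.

events 1..8 are fine; event 9 — the response of e5 at time 9 — makes the prefix non-linearizable
every one of the 2 real-time-consistent orders over 4 completed register ops fails the sequential spec
including or dropping the 1 pending operation (e4) in any combination fails
sample order e1, e2, e3, e5 (pending dropped) stalls at step 4 — e5 load() → 95 has no legal effect
sample order e1, e3, e2, e5 (pending dropped) stalls at step 2 — e3 load() → 41 has no legal effect

not linearizable — minimal violating prefix: 9 events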